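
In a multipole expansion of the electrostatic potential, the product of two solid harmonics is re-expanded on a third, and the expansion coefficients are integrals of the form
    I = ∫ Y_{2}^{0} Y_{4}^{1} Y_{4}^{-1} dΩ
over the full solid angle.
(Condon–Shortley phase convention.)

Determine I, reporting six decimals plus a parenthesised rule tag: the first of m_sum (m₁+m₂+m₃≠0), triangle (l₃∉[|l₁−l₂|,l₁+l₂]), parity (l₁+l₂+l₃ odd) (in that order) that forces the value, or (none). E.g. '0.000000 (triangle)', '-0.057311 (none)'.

-0.139264 (none)

m-sum 0 ✓  L=10 even ✓  2≤4≤6 ✓
Π(2lᵢ+1) = 5×9×9 = 405
triangle coeff Δ(2,4,4) = 1/13860
Σ_t [0,2]: t=0:+1/192 t=1:−1/36 t=2:+1/192 = -5/288
(3j)²=20/693 [(2 4 4; 0 0 0)], sign=-1
Σ_t [0,2]: t=0:+1/480 t=1:−1/48 t=2:+1/144 = -17/1440
(3j)²=289/13860 [(2 4 4; 0 1 -1)], sign=+1
⇒ 4πI² = 1445/5929
I = (-1)√(1445/5929/(4π)) = -0.13926381
No selection rule forces the value: the integral is nonzero (none).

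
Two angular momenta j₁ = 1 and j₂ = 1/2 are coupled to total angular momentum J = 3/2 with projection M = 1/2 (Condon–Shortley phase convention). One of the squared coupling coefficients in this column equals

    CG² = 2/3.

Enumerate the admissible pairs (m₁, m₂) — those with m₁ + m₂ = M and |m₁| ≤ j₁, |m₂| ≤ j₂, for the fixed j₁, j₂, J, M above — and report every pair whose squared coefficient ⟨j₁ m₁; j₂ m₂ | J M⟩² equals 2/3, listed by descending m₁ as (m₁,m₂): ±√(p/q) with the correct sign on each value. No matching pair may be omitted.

Admissible pairs with m₁+m₂ = M = 1/2: (0,1/2), (1,-1/2)
  (m₁,m₂)=(1,-1/2): CG² = 1/3, CG = +√(1/3)
  (m₁,m₂)=(0,1/2): CG² = 2/3, CG = +√(2/3)   ← matches the target
Pairs with CG² = 2/3: (0,1/2): +√(2/3)

(0,1/2): +√(2/3)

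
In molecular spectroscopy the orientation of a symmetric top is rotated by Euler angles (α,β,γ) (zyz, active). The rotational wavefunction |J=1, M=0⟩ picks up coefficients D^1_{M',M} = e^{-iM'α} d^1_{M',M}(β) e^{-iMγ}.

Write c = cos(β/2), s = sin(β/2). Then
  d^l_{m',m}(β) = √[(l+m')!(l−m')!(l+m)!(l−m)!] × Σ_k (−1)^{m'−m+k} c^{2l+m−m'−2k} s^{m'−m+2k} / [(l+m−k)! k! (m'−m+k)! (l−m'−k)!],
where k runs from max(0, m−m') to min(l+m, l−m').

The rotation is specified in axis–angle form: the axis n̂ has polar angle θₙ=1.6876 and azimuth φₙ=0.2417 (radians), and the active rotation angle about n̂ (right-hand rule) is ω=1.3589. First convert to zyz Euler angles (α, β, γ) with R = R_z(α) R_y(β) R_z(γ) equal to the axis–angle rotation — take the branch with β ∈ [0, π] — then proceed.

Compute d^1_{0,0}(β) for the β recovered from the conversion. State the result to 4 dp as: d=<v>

Axis–angle → zyz. n̂ = (sinθₙcosφₙ, sinθₙsinφₙ, cosθₙ) = (+0.964317, +0.237723, -0.116538), ω = 1.3589.
R = I cosω + sinω [n̂]ₓ + (1−cosω) n̂n̂ᵀ gives
  R = [+0.944648, +0.294959, +0.143661; +0.067096, +0.254941, -0.964626; -0.321150, +0.920871, +0.221039]
β = atan2(√(R₁₃²+R₂₃²), R₃₃) = 1.347917; α = atan2(R₂₃, R₁₃) mod 2π = 4.860232; γ = atan2(R₃₂, −R₃₁) mod 2π = 1.235239
d^1_{0,0}(β=1.3479) via the finite sum:
With c≡cos(β/2)=0.781357 and s≡sin(β/2)=0.624084, N=[1·1·1·1]^{1/2}=1.000000
The bounds max(0,m−m')=0 and min(l+m,l−m')=1 give 2 terms
  k=0: (−1)^0·1.0000/(1)·0.7814^2·0.6241^0 = +0.610520
  k=1: (−1)^1·1.0000/(1)·0.7814^0·0.6241^2 = -0.389480
d^1_{0,0}(1.3479) = +0.610520 -0.389480 = +0.221039

d=0.2210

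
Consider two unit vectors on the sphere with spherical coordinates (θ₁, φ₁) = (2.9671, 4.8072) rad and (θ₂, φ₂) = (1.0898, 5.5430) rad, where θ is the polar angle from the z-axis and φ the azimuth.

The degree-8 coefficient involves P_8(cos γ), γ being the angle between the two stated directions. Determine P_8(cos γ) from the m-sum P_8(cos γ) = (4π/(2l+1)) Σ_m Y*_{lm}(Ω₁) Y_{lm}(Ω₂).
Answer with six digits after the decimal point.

-0.277782

Addition theorem: P_8(cos γ) = (4π/17) Σ_m Y*_{lm}(Ω₁) Y_{lm}(Ω₂), m = −8…8:
  term(m=-8) = +0.000000+0.000000i   from Y*(Ω₁)=+0.000000+0.000000i, Y(Ω₂)=+0.183943-0.069594i
  term(m=-7) = -0.000002-0.000004i   from Y*(Ω₁)=+0.000006-0.000008i, Y(Ω₂)=+0.185531-0.366233i
  term(m=-6) = -0.000017+0.000054i   from Y*(Ω₁)=-0.000118-0.000075i, Y(Ω₂)=-0.108262-0.389243i
  term(m=-5) = +0.000054-0.000032i   from Y*(Ω₁)=-0.000666+0.001298i, Y(Ω₂)=-0.036820-0.023050i
  term(m=-4) = +0.003690+0.000742i   from Y*(Ω₁)=+0.010541+0.004201i, Y(Ω₂)=+0.326251-0.059655i
  term(m=-3) = -0.008486-0.011479i   from Y*(Ω₁)=+0.018274-0.062505i, Y(Ω₂)=+0.132617-0.174536i
  term(m=-2) = +0.006013-0.060419i   from Y*(Ω₁)=-0.257313-0.049385i, Y(Ω₂)=+0.020926+0.230791i
  term(m=-1) = -0.129886+0.117601i   from Y*(Ω₁)=-0.061283+0.644435i, Y(Ω₂)=+0.199846+0.182545i
  term(m=+0) = -0.118524+0.000000i   from Y*(Ω₁)=+0.607184-0.000000i, Y(Ω₂)=-0.195202+0.000000i
  term(m=+1) = -0.129886-0.117601i   from Y*(Ω₁)=+0.061283+0.644435i, Y(Ω₂)=-0.199846+0.182545i
  term(m=+2) = +0.006013+0.060419i   from Y*(Ω₁)=-0.257313+0.049385i, Y(Ω₂)=+0.020926-0.230791i
  term(m=+3) = -0.008486+0.011479i   from Y*(Ω₁)=-0.018274-0.062505i, Y(Ω₂)=-0.132617-0.174536i
  term(m=+4) = +0.003690-0.000742i   from Y*(Ω₁)=+0.010541-0.004201i, Y(Ω₂)=+0.326251+0.059655i
  term(m=+5) = +0.000054+0.000032i   from Y*(Ω₁)=+0.000666+0.001298i, Y(Ω₂)=+0.036820-0.023050i
  term(m=+6) = -0.000017-0.000054i   from Y*(Ω₁)=-0.000118+0.000075i, Y(Ω₂)=-0.108262+0.389243i
  term(m=+7) = -0.000002+0.000004i   from Y*(Ω₁)=-0.000006-0.000008i, Y(Ω₂)=-0.185531-0.366233i
  term(m=+8) = +0.000000-0.000000i   from Y*(Ω₁)=+0.000000-0.000000i, Y(Ω₂)=+0.183943+0.069594i
Σ over m = -0.375789-0.000000i; ×(4π/17) → -0.277782-0.000000i. Real part: -0.277782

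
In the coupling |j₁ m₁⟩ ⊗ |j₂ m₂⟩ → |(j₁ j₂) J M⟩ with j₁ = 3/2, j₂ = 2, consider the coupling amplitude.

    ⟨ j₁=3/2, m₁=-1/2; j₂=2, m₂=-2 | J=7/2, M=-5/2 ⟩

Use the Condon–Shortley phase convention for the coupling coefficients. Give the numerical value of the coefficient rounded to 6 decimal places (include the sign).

triangle: 0!·3!·4!/8! = 144/40320
(j±m)!: 1!·2!·0!·4!·1!·6! = 34560
prefactor² = (2J+1)·Δ·N² = 6912/7
  k=0: +1/(0!·0!·2!·0!·1!·4!) = 1/48
Σ = 1/48  ⇒  CG² = 6912/7·(1/48)² = 3/7
CG = +√(3/7) = +0.654654

+0.654654  (= +√(3/7))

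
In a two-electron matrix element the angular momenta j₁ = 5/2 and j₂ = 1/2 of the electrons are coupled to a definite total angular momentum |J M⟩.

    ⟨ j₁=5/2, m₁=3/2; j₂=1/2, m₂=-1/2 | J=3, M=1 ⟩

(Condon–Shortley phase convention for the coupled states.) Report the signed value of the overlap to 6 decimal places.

+0.577350  (= +√(1/3))

triangle: 0!×5!×1!/7! = 120/5040
(j±m)!: 4!×1!×0!×1!×4!×2! = 1152
prefactor² = (2J+1)×Δ×N² = 192
  k=0: +1/(0!×0!×1!×0!×4!×1!) = 1/24
Σ = 1/24  ⇒  CG² = 192×(1/24)² = 1/3
CG = +√(1/3) = +0.577350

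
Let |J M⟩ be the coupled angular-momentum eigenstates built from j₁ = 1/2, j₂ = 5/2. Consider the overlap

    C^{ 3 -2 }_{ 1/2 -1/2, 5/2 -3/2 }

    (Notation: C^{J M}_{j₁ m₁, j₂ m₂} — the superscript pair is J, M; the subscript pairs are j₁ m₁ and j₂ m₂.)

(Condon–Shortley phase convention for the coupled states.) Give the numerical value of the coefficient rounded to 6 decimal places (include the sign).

+√(5/6) ≈ +0.912871

triangle: 0!×1!×5!/7! = 120/5040
(j±m)!: 0!×1!×1!×4!×1!×5! = 2880
prefactor² = (2J+1)×Δ×N² = 480
  k=0: +1/(0!×0!×1!×1!×0!×4!) = 1/24
Σ = 1/24  ⇒  CG² = 480×(1/24)² = 5/6
CG = +√(5/6) = +0.912871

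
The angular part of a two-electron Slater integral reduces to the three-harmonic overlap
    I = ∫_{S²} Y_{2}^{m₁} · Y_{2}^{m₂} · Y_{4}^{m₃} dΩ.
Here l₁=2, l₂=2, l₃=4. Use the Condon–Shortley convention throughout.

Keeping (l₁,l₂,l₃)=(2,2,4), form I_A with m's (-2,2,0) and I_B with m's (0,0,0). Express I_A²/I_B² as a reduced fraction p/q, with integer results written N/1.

1/36

Shared (l₁,l₂,l₃)=(2,2,4): N and (l;000)² cancel in I_A²/I_B².
A: Δ = 0!·4!·4!/9! = 1/630; Racah Σ t=0..0: t=0:+1/576 = 1/576; ⇒ 3j(2 2 4; -2 2 0)² = 1/630, sgn +1
B: Δ = 0!·4!·4!/9! = 1/630; Racah Σ t=0..0: t=0:+1/16 = 1/16; ⇒ 3j(2 2 4; 0 0 0)² = 2/35, sgn +1
I_A²/I_B² = (1/630)/(2/35) = 1/36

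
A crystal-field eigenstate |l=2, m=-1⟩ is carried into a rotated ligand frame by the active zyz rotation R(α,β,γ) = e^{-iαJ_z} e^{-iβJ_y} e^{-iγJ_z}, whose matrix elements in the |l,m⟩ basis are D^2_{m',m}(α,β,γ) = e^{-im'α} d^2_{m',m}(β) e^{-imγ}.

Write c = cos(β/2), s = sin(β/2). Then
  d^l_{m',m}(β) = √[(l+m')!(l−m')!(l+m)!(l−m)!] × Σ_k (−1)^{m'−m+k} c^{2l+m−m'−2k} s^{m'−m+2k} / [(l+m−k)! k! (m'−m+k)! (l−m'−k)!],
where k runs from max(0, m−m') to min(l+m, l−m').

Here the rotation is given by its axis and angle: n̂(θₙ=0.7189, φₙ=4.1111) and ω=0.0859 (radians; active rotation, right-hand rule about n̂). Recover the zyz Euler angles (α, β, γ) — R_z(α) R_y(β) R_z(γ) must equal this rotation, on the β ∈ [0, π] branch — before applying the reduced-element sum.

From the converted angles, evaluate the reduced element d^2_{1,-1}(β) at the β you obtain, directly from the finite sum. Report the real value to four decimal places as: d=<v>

Axis–angle → zyz. n̂ = (sinθₙcosφₙ, sinθₙsinφₙ, cosθₙ) = (-0.372550, -0.543051, +0.752531), ω = 0.0859.
R = I cosω + sinω [n̂]ₓ + (1−cosω) n̂n̂ᵀ gives
  R = [+0.996825, -0.063817, -0.047624; +0.065309, +0.997400, +0.030456; +0.045557, -0.033469, +0.998401]
β = atan2(√(R₁₃²+R₂₃²), R₃₃) = 0.056560; α = atan2(R₂₃, R₁₃) mod 2π = 2.572633; γ = atan2(R₃₂, −R₃₁) mod 2π = 3.775211
d^2_{1,-1}(β=0.0566) via the finite sum:
c=cos(0.056560/2)=0.999600, s=sin(0.056560/2)=0.028276; N=√[6·1·1·6]=6.000000
k∈{0,1} keeps every argument non-negative
  k=0: (−1)^2·6.0000/(2)·0.9996^2·0.0283^2 = +0.002397
  k=1: (−1)^3·6.0000/(6)·0.9996^0·0.0283^4 = -0.000001
d^2_{1,-1}(0.0566) = +0.002397 -0.000001 = +0.002396

d=0.0024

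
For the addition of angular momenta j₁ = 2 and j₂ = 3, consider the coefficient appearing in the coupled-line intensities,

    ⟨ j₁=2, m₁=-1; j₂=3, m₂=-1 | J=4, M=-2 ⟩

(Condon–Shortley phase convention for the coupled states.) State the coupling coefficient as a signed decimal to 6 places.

-0.188982  (= −√(1/28))

√[9·1!3!5!/10! · 1!3!2!4!2!6!] = √(5184/7)
  +(−1)^0/∏(0,1,3,2,0,3)! = 1/72  (running 1/72)
  +(−1)^1/∏(1,0,2,1,1,4)! = -1/48  (running -1/144)
⟨..|..⟩ = √(5184/7)·(-1/144) = -0.188982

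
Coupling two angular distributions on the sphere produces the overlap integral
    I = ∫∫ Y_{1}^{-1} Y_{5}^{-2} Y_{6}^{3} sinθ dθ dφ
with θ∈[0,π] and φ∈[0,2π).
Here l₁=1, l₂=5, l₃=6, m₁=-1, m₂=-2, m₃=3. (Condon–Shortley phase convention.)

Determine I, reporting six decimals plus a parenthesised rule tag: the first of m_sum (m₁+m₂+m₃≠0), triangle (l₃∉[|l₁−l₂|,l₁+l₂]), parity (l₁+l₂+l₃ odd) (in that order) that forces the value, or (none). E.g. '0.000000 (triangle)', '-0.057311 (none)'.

-0.245154 (none)

Checks pass: Σm=0; 12 even; l₃=6∈[4,6].
(2·1+1)(2·5+1)(2·6+1) = 429
Δ: 0! 2! 10! / 13! → 1/858
sum: t=0:+1/14400 = 1/14400
3j²(1 5 6; 0 0 0) = Δ·Π!·Σ² = 6/143  (sign +1)
sum: t=0:+1/60480 = 1/60480
3j²(1 5 6; -1 -2 3) = Δ·Π!·Σ² = 6/143  (sign -1)
combine: 4πI² = 429·6/143·6/143 = 108/143
take √, sign -1: I = -0.24515397
No selection rule forces the value: the integral is nonzero (none).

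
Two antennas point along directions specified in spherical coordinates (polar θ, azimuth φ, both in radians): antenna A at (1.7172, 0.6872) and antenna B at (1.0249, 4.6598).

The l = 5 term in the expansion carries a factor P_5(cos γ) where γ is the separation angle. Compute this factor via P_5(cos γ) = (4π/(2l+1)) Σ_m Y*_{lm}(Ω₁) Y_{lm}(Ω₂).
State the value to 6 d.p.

Term-by-term m-sum for l=5 (normalisation 4π/11 = 1.142397):
  [-5]  conj(Y_{5,-5})(Ω₁) = (-0.420907, -0.127627) ; Y_{5,-5}(Ω₂) = (-0.055013, 0.204373) ; Δ = (0.049239, -0.079001)
  [-4]  conj(Y_{5,-4})(Ω₁) = (0.189477, -0.078505) ; Y_{5,-4}(Ω₂) = (0.397613, 0.084896) ; Δ = (0.082003, -0.015129)
  [-3]  conj(Y_{5,-3})(Ω₁) = (0.127639, -0.238837) ; Y_{5,-3}(Ω₂) = (0.048385, -0.304139) ; Δ = (-0.066464, -0.050376)
  [-2]  conj(Y_{5,-2})(Ω₁) = (0.044203, 0.222171) ; Y_{5,-2}(Ω₂) = (0.122300, 0.012911) ; Δ = (0.002538, 0.027742)
  [-1]  conj(Y_{5,-1})(Ω₁) = (0.174290, 0.143030) ; Y_{5,-1}(Ω₂) = (0.017956, -0.341120) ; Δ = (0.051920, -0.056886)
  [+0]  conj(Y_{5,0})(Ω₁) = (-0.230984, -0.000000) ; Y_{5,0}(Ω₂) = (0.043039, 0.000000) ; Δ = (-0.009941, -0.000000)
  [+1]  conj(Y_{5,1})(Ω₁) = (-0.174290, 0.143030) ; Y_{5,1}(Ω₂) = (-0.017956, -0.341120) ; Δ = (0.051920, 0.056886)
  [+2]  conj(Y_{5,2})(Ω₁) = (0.044203, -0.222171) ; Y_{5,2}(Ω₂) = (0.122300, -0.012911) ; Δ = (0.002538, -0.027742)
  [+3]  conj(Y_{5,3})(Ω₁) = (-0.127639, -0.238837) ; Y_{5,3}(Ω₂) = (-0.048385, -0.304139) ; Δ = (-0.066464, 0.050376)
  [+4]  conj(Y_{5,4})(Ω₁) = (0.189477, 0.078505) ; Y_{5,4}(Ω₂) = (0.397613, -0.084896) ; Δ = (0.082003, 0.015129)
  [+5]  conj(Y_{5,5})(Ω₁) = (0.420907, -0.127627) ; Y_{5,5}(Ω₂) = (0.055013, 0.204373) ; Δ = (0.049239, 0.079001)
Accumulated sum (0.228530, 0.000000); after 4π/(2l+1) scaling, (0.261072, 0.000000) ⇒ P_5 = 0.261072

0.261072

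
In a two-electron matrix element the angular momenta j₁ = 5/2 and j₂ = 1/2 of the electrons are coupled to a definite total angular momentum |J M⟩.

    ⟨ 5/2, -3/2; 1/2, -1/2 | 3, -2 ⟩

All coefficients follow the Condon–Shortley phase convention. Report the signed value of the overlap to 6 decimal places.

j₁+j₂−J=0  J+j₁−j₂=5  J−j₁+j₂=1  j₁+j₂+J+1=7
(j₁±m₁, j₂±m₂, J±M) = (1,4,0,1,1,5)
P² = 480
sum k=0..0:
  [0] +1/24 = 1/24
S = 1/24
C² = P²·S² = 5/6 ; C = +0.912871

+0.912871  (= +√(5/6))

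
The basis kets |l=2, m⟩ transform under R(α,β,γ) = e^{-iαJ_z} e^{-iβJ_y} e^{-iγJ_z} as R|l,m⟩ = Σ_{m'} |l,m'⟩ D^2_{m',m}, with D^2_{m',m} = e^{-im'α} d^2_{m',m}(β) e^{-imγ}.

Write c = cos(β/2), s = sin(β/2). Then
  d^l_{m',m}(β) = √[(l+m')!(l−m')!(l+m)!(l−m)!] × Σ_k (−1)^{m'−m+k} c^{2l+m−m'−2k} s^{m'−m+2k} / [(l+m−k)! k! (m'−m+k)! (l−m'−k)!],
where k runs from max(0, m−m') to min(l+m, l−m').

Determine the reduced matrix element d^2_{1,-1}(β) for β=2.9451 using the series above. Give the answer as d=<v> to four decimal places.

d^2_{1,-1}(β=2.9451) via the finite sum:
With c≡cos(β/2)=0.098088 and s≡sin(β/2)=0.995178, N=[6·1·1·6]^{1/2}=6.000000
k: max(0,(-1)−(1))=0 … min(2+(-1),2−(1))=1
  k=0: (−1)^2·6.0000/(2)·0.0981^2·0.9952^2 = +0.028586
  k=1: (−1)^3·6.0000/(6)·0.0981^0·0.9952^4 = -0.980850
d^2_{1,-1}(2.9451) = +0.028586 -0.980850 = -0.952264

d=-0.9523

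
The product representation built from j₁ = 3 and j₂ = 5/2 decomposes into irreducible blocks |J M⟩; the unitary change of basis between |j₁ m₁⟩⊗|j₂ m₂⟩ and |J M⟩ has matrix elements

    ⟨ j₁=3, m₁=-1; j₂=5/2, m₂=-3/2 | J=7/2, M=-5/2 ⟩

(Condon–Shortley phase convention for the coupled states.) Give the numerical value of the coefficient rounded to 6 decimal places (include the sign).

j₁+j₂−J=2  J+j₁−j₂=4  J−j₁+j₂=3  j₁+j₂+J+1=10
(j₁±m₁, j₂±m₂, J±M) = (2,4,1,4,1,6)
P² = 18432/35
sum k=0..1:
  [0] +1/96 = 1/96
  [1] −1/36 = -1/36
S = -5/288
C² = P²·S² = 10/63 ; C = -0.398410

-0.398410  (= −√(10/63))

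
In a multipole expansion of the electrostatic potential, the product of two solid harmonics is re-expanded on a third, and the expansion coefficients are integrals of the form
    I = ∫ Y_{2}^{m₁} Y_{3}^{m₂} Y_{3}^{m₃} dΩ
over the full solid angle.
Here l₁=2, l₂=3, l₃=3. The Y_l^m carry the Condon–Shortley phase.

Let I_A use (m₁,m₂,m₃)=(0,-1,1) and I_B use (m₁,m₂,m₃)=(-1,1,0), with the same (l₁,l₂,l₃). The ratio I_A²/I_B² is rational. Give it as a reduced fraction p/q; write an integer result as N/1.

9/2

Shared (l₁,l₂,l₃)=(2,3,3): N and (l;000)² cancel in I_A²/I_B².
A: Δ = 2!·2!·4!/9! = 1/3780; Racah Σ t=0..2: t=0:+1/16 t=1:−1/6 t=2:+1/96 = -3/32; ⇒ 3j(2 3 3; 0 -1 1)² = 3/140, sgn -1
B: Δ = 2!·2!·4!/9! = 1/3780; Racah Σ t=1..2: t=1:−1/12 t=2:+1/8 = 1/24; ⇒ 3j(2 3 3; -1 1 0)² = 1/210, sgn -1
I_A²/I_B² = (3/140)/(1/210) = 9/2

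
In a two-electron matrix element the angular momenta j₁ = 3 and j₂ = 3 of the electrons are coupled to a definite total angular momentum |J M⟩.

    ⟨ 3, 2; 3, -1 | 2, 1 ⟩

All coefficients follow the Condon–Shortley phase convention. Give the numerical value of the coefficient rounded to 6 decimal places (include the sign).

-0.422577

√[5·4!2!2!/9! · 5!1!2!4!3!1!] = √(320/7)
  +(−1)^0/∏(0,4,1,2,1,0)! = 1/48  (running 1/48)
  +(−1)^1/∏(1,3,0,1,2,1)! = -1/12  (running -1/16)
⟨..|..⟩ = √(320/7)·(-1/16) = -0.422577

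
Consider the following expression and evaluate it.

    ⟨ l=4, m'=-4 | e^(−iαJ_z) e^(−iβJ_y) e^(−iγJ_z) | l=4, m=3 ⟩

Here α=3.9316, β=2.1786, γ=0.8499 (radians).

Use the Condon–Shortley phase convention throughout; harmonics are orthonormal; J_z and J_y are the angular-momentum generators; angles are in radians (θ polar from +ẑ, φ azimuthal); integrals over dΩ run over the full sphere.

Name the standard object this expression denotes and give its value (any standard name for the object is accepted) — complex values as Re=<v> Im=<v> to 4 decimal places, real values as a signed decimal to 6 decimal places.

This is a Wigner D-matrix element — the rotation-matrix element ⟨l m'| R(α,β,γ) |l m⟩ in the angular-momentum basis.
Split into d^4_{-4,3}(β=2.1786) × two z-phases.
c=cos(2.178600/2)=0.463106, s=sin(2.178600/2)=0.886303; N=√[1·40320·5040·1]=14255.272709
The bounds max(0,m−m')=7 and min(l+m,l−m')=7 give 1 term
  k=7: (−1)^0·14255.2727/(5040)·0.4631^1·0.8863^7 = +0.562731
d^4_{-4,3}(2.1786) = +0.562731
Attach z-rotation phases: D = e^{-i(-4)(3.9316)}·(+0.562731)·e^{-i(3)(0.8499)} = +0.461135+0.322522i

Wigner D-matrix element, Re=0.4611 Im=0.3225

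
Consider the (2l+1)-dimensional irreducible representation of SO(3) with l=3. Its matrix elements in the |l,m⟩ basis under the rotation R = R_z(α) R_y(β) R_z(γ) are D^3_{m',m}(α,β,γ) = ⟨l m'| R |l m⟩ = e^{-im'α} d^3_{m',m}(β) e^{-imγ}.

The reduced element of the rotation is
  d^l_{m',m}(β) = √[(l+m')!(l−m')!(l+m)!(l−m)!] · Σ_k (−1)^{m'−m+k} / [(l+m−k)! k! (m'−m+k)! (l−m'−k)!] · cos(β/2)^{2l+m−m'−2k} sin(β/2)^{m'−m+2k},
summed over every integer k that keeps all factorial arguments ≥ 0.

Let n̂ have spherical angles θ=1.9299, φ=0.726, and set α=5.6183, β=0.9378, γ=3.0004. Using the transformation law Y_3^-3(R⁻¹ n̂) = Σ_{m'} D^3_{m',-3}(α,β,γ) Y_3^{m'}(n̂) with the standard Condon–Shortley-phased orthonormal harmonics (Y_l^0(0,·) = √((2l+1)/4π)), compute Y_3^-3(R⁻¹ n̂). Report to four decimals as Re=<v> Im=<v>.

Re=0.2843 Im=-0.3009

Need the full column D^3_{m',-3} for m'=−3..3 at α=5.6183, β=0.9378, γ=3.0004.
cos(β/2)=0.892066, sin(β/2)=0.451905
d^3_{-3,-3}: single k=0 term ⇒ +0.503943;  D = +0.377749+0.333563i
d^3_{-2,-3}: single k=0 term ⇒ -0.625328;  D = -0.113522-0.614937i
d^3_{-1,-3}: single k=0 term ⇒ +0.500874;  D = -0.232329+0.443732i
d^3_{0,-3}: single k=0 term ⇒ -0.292987;  D = +0.267094-0.120425i
d^3_{1,-3}: single k=0 term ⇒ +0.128537;  D = -0.124813-0.030717i
d^3_{2,-3}: single k=0 term ⇒ -0.041182;  D = +0.025399+0.032417i
d^3_{3,-3}: single k=0 term ⇒ +0.008517;  D = +0.000002-0.008517i
Y_3^{m'}(θ=1.9299,φ=0.726) and Σ D·Y over m':
  (+0.3777+0.3336i)·(-0.1953-0.2812i)  (-0.1135-0.6149i)·(-0.0373+0.3126i)  (-0.2323+0.4437i)·(-0.0865+0.0768i)  (+0.2671-0.1204i)·(+0.3125+0.0000i)  (-0.1248-0.0307i)·(+0.0865+0.0768i)  (+0.0254+0.0324i)·(-0.0373-0.3126i)  (+0.0000-0.0085i)·(+0.1953-0.2812i)
Y_3^-3(R⁻¹ n̂) = +0.284271-0.300850i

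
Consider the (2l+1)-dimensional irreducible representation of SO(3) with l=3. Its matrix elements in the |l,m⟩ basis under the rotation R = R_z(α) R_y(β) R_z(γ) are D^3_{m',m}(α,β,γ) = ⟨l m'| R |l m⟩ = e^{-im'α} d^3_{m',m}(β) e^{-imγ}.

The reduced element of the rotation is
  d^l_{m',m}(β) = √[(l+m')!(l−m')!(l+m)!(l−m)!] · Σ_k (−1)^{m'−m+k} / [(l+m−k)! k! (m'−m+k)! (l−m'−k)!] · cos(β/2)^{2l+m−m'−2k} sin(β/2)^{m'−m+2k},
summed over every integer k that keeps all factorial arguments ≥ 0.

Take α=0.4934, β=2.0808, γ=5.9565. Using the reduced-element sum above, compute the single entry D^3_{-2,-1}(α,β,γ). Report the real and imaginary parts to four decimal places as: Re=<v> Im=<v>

Split into d^3_{-2,-1}(β=2.0808) × two z-phases.
With c≡cos(β/2)=0.505875 and s≡sin(β/2)=0.862607, N=[1·120·2·24]^{1/2}=75.894664
Admissible k: 1..2 (factorial args all ≥0)
  k=1: (−1)^0·75.8947/(24)·0.5059^5·0.8626^1 = +0.090371
  k=2: (−1)^1·75.8947/(12)·0.5059^3·0.8626^3 = -0.525531
d^3_{-2,-1}(2.0808) = +0.090371 -0.525531 = -0.435160
Phases: e^{-i·(-2)·0.4934}=+0.551362+0.834266i, e^{-i·(-1)·5.9565}=+0.947111-0.320905i ⇒ D=-0.343743-0.266844i

Re=-0.3437 Im=-0.2668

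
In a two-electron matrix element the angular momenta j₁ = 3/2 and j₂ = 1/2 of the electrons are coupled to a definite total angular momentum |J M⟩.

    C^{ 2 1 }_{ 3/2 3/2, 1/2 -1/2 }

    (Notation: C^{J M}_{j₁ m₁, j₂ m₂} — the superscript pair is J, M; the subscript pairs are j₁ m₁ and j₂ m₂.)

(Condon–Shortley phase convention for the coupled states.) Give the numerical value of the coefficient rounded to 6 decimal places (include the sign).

√[5·0!3!1!/5! · 3!0!0!1!3!1!] = √(9)
  +(−1)^0/∏(0,0,0,0,3,1)! = 1/6  (running 1/6)
⟨..|..⟩ = √(9)·(1/6) = +0.500000

+0.500000  (= +√(1/4))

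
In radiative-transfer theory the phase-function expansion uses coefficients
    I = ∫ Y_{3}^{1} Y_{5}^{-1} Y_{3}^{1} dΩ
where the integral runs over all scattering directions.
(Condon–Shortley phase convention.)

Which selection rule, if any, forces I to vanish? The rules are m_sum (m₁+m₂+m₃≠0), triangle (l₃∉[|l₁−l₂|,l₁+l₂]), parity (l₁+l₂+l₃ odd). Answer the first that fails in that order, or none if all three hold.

azimuthal sum: 1 − 1 + 1 = 1  ✗
2 ≤ 3 ≤ 8 (triangle on l)
L = 3 + 5 + 3 = 11 (odd)

m_sum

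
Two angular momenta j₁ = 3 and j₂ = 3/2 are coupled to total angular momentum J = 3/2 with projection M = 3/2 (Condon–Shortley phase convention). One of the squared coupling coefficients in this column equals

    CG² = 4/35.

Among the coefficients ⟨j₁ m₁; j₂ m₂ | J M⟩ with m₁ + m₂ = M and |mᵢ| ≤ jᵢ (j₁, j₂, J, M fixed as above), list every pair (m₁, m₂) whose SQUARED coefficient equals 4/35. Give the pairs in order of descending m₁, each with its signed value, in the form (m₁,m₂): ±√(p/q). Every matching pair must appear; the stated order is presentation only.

(1,1/2): +√(4/35)

Admissible pairs with m₁+m₂ = M = 3/2: (0,3/2), (1,1/2), (2,-1/2), (3,-3/2)
  (m₁,m₂)=(3,-3/2): CG² = 4/7, CG = +√(4/7)
  (m₁,m₂)=(2,-1/2): CG² = 2/7, CG = −√(2/7)
  (m₁,m₂)=(1,1/2): CG² = 4/35, CG = +√(4/35)   ← matches the target
  (m₁,m₂)=(0,3/2): CG² = 1/35, CG = −√(1/35)
Pairs with CG² = 4/35: (1,1/2): +√(4/35)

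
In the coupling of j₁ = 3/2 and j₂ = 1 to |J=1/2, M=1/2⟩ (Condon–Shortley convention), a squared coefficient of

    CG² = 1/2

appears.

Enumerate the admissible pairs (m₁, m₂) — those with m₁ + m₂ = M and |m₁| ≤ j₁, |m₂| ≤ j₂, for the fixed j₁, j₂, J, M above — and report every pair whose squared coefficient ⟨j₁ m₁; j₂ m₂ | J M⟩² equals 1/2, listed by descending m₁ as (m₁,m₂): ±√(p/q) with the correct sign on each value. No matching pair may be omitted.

Admissible pairs with m₁+m₂ = M = 1/2: (-1/2,1), (1/2,0), (3/2,-1)
  (m₁,m₂)=(3/2,-1): CG² = 1/2, CG = +√(1/2)   ← matches the target
  (m₁,m₂)=(1/2,0): CG² = 1/3, CG = −√(1/3)
  (m₁,m₂)=(-1/2,1): CG² = 1/6, CG = +√(1/6)
Pairs with CG² = 1/2: (3/2,-1): +√(1/2)

(3/2,-1): +√(1/2)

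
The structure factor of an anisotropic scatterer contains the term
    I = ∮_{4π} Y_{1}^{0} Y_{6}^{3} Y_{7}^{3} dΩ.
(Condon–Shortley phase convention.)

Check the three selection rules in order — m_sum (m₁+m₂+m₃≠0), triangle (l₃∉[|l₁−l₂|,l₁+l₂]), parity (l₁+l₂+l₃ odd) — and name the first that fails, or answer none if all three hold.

azimuthal sum: 0 + 3 + 3 = 6  ✗
5 ≤ 7 ≤ 7 (triangle on l)
L = 1 + 6 + 7 = 14 (even)

m_sum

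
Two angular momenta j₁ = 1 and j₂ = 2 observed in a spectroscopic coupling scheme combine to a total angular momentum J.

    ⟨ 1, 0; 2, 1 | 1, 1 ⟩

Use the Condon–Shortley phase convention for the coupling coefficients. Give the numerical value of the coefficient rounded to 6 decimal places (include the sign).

−√(3/10) = -0.547723

j₁+j₂−J=2  J+j₁−j₂=0  J−j₁+j₂=2  j₁+j₂+J+1=5
(j₁±m₁, j₂±m₂, J±M) = (1,1,3,1,2,0)
P² = 6/5
sum k=1..1:
  [1] −1/2 = -1/2
S = -1/2
C² = P²·S² = 3/10 ; C = -0.547723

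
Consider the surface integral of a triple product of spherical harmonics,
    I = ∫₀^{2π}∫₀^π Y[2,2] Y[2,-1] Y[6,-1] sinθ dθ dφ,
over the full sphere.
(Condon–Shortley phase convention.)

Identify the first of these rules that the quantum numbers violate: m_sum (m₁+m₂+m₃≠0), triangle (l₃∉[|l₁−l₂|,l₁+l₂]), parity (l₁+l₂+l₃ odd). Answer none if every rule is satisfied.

triangle

azimuthal sum: 2 − 1 − 1 = 0  ✓
l₃ must lie in [0,4]; have l₃=6  ✗
L = 2 + 2 + 6 = 10 (even)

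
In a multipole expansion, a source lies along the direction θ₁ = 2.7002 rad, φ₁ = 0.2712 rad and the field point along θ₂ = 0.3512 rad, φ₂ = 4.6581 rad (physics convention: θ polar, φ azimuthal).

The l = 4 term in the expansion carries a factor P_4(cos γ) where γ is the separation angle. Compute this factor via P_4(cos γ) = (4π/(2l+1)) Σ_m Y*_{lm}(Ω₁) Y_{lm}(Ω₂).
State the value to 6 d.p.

0.183977

Summing Y*_{l m}(θ₁,φ₁)·Y_{l m}(θ₂,φ₂) over m ∈ [−4, 4]; prefactor 4π/(2·4+1) = 1.396263:
  m=-4: (+0.006884+0.013032i) × (+0.006053+0.001336i) = +0.000024+0.000088i  (running Σ = +0.000024+0.000088i)
  m=-3: (-0.060605-0.064124i) × (+0.007759-0.047219i) = -0.003498+0.002364i  (running Σ = -0.003474+0.002452i)
  m=-2: (+0.246929+0.148824i) × (-0.203545-0.022188i) = -0.046959-0.035771i  (running Σ = -0.050433-0.033319i)
  m=-1: (-0.479307-0.133272i) × (-0.026299+0.483957i) = +0.077103-0.228459i  (running Σ = +0.026670-0.261778i)
  m=0: (+0.197369-0.000000i) × (+0.397345+0.000000i) = +0.078424+0.000000i  (running Σ = +0.105094-0.261778i)
  m=1: (+0.479307-0.133272i) × (+0.026299+0.483957i) = +0.077103+0.228459i  (running Σ = +0.182197-0.033319i)
  m=2: (+0.246929-0.148824i) × (-0.203545+0.022188i) = -0.046959+0.035771i  (running Σ = +0.135238+0.002452i)
  m=3: (+0.060605-0.064124i) × (-0.007759-0.047219i) = -0.003498-0.002364i  (running Σ = +0.131740+0.000088i)
  m=4: (+0.006884-0.013032i) × (+0.006053-0.001336i) = +0.000024-0.000088i  (running Σ = +0.131764-0.000000i)
Total Σ_m = +0.131764-0.000000i. Multiply by 1.396263: +0.183977-0.000000i. P_4(cos γ) = 0.183977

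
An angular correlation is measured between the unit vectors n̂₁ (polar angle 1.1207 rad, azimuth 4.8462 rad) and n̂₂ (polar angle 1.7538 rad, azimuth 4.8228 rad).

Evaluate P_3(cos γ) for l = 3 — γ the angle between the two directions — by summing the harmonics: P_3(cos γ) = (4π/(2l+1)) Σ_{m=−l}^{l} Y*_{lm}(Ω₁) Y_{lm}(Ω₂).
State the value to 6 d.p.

Expand P_3 via completeness: Σ_{m} conj(Y_{3,m}) at Ω₁ times Y_{3,m} at Ω₂ —
  m=-3: (-0.11901 + 0.28035j) × (-0.12900 - 0.37511j) = 0.12052 + 0.00847j  (running Σ = 0.12052 + 0.00847j)
  m=-2: (-0.34763 - 0.09532j) × (0.17546 - 0.03939j) = -0.06475 - 0.00303j  (running Σ = 0.05577 + 0.00544j)
  m=-1: (-0.00208 + 0.01547j) × (-0.02922 - 0.26355j) = 0.00414 + 0.00010j  (running Σ = 0.05990 + 0.00554j)
  m=0: (-0.33341 + 0.00000j) × (0.19249 + 0.00000j) = -0.06418 + 0.00000j  (running Σ = -0.00428 + 0.00554j)
  m=1: (0.00208 + 0.01547j) × (0.02922 - 0.26355j) = 0.00414 - 0.00010j  (running Σ = -0.00014 + 0.00544j)
  m=2: (-0.34763 + 0.09532j) × (0.17546 + 0.03939j) = -0.06475 + 0.00303j  (running Σ = -0.06489 + 0.00847j)
  m=3: (0.11901 + 0.28035j) × (0.12900 - 0.37511j) = 0.12052 - 0.00847j  (running Σ = 0.05563 + 0.00000j)
Total Σ_m = 0.05563 + 0.00000j. Multiply by 1.795196: 0.09986 + 0.00000j. P_3(cos γ) = 0.099864

0.099864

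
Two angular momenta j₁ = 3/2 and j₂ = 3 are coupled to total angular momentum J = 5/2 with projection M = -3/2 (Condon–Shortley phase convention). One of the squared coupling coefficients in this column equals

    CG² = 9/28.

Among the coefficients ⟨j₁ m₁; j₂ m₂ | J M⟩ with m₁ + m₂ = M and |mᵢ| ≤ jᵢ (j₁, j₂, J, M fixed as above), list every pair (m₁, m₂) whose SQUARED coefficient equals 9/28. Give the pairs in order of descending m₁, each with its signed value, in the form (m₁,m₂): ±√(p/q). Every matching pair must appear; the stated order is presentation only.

(3/2,-3): +√(9/28)

Admissible pairs with m₁+m₂ = M = -3/2: (-3/2,0), (-1/2,-1), (1/2,-2), (3/2,-3)
  (m₁,m₂)=(3/2,-3): CG² = 9/28, CG = +√(9/28)   ← matches the target
  (m₁,m₂)=(1/2,-2): CG² = 1/14, CG = +√(1/14)
  (m₁,m₂)=(-1/2,-1): CG² = 7/20, CG = −√(7/20)
  (m₁,m₂)=(-3/2,0): CG² = 9/35, CG = +√(9/35)
Pairs with CG² = 9/28: (3/2,-3): +√(9/28)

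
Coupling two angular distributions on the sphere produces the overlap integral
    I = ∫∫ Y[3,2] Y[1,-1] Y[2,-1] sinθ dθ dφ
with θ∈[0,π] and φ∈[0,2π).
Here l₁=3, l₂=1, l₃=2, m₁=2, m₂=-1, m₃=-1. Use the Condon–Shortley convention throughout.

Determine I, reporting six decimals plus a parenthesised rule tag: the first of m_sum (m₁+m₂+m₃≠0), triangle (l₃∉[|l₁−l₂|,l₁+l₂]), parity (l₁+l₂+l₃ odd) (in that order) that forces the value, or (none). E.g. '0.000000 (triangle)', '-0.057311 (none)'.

m-sum 0 ✓  L=6 even ✓  2≤2≤4 ✓
Π(2lᵢ+1) = 7×3×5 = 105
triangle coeff Δ(3,1,2) = 1/105
Σ_t [1,1]: t=1:−1/4 = -1/4
(3j)²=3/35 [(3 1 2; 0 0 0)], sign=-1
Σ_t [0,0]: t=0:+1/12 = 1/12
(3j)²=2/21 [(3 1 2; 2 -1 -1)], sign=-1
⇒ 4πI² = 6/7
I = (+1)√(6/7/(4π)) = 0.26116903
No selection rule forces the value: the integral is nonzero (none).

0.261169 (none)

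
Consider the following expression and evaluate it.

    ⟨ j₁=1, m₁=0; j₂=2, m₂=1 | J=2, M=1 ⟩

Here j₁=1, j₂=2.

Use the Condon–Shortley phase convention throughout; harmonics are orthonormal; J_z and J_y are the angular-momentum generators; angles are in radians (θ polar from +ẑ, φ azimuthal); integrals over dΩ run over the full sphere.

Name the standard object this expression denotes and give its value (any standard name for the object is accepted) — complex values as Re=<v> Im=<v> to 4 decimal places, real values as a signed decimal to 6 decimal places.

Clebsch–Gordan coefficient, −√(1/6) ≈ -0.408248

This is a Clebsch–Gordan (vector-coupling) coefficient.
√[5·1!1!3!/6! · 1!1!3!1!3!1!] = √(3/2)
  +(−1)^0/∏(0,1,1,3,0,0)! = 1/6  (running 1/6)
  +(−1)^1/∏(1,0,0,2,1,1)! = -1/2  (running -1/3)
⟨..|..⟩ = √(3/2)·(-1/3) = -0.408248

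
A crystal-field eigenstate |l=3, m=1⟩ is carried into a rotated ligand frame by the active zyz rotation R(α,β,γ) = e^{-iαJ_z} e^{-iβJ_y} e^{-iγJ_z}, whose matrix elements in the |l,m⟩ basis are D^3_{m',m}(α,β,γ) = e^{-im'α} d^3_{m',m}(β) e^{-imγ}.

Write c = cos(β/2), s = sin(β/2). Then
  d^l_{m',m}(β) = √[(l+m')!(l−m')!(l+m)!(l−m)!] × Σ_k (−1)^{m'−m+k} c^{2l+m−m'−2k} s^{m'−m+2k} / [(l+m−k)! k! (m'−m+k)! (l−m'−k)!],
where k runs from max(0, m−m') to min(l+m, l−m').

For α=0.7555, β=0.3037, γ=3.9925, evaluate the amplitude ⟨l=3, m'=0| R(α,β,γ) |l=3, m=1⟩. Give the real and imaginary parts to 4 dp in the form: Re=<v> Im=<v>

D^3_{0,1}(0.7555,0.3037,3.9925) = e^{-i·0·0.7555}·d^3_{0,1}(0.3037)·e^{-i·1·3.9925}. Compute d first:
Half-angle: c=0.988493, s=0.151267. N=√(6·6·24·2)=41.569219
k∈{1,2,3} keeps every argument non-negative
  k=1: (−1)^0·41.5692/(12)·0.9885^5·0.1513^1 = +0.494542
  k=2: (−1)^1·41.5692/(4)·0.9885^3·0.1513^3 = -0.034743
  k=3: (−1)^2·41.5692/(12)·0.9885^1·0.1513^5 = +0.000271
d^3_{0,1}(0.3037) = +0.494542 -0.034743 +0.000271 = +0.460070
Attach z-rotation phases: D = e^{-i(0)(0.7555)}·(+0.460070)·e^{-i(1)(3.9925)} = -0.303325+0.345917i

Re=-0.3033 Im=0.3459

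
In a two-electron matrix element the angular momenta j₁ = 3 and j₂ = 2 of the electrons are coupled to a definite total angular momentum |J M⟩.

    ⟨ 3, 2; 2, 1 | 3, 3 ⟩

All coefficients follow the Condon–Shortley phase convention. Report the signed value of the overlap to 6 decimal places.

triangle: 2!×4!×2!/9! = 96/362880
(j±m)!: 5!×1!×3!×1!×6!×0! = 518400
prefactor² = (2J+1)×Δ×N² = 960
  k=1: −1/(1!×1!×0!×2!×4!×0!) = -1/48
Σ = -1/48  ⇒  CG² = 960×(-1/48)² = 5/12
CG = −√(5/12) = -0.645497

-0.645497  (= −√(5/12))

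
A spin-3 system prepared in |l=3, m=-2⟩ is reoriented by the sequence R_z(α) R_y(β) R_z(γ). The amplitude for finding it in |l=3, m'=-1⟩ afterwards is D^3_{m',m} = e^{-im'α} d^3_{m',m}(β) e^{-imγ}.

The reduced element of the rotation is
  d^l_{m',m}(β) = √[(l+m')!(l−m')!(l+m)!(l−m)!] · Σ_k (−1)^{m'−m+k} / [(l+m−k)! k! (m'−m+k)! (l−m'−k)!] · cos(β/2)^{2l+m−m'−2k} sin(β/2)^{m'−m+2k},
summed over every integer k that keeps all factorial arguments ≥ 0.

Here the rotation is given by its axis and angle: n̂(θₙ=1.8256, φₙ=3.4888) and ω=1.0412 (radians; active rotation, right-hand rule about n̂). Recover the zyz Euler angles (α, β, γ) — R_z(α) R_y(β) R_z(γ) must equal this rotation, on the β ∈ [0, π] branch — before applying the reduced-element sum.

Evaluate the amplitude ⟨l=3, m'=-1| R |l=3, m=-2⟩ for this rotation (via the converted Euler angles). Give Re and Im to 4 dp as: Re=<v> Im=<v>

Re=0.2193 Im=0.2227

Axis–angle → zyz. n̂ = (sinθₙcosφₙ, sinθₙsinφₙ, cosθₙ) = (-0.909966, -0.329287, -0.252055), ω = 1.0412.
R = I cosω + sinω [n̂]ₓ + (1−cosω) n̂n̂ᵀ gives
  R = [+0.914911, +0.365793, -0.170686; -0.069260, +0.558838, +0.826380; +0.397670, -0.744242, +0.536622]
β = atan2(√(R₁₃²+R₂₃²), R₃₃) = 1.004368; α = atan2(R₂₃, R₁₃) mod 2π = 1.774479; γ = atan2(R₃₂, −R₃₁) mod 2π = 4.221657
First d^3_{-1,-2}(β=1.0044), then the phase factors e^{-i(-1)α} and e^{-i(-2)γ}:
With c≡cos(β/2)=0.876533 and s≡sin(β/2)=0.481341, N=[2·24·1·120]^{1/2}=75.894664
k∈{0,1} keeps every argument non-negative
  k=0: (−1)^1·75.8947/(24)·0.8765^5·0.4813^1 = -0.787581
  k=1: (−1)^2·75.8947/(12)·0.8765^3·0.4813^3 = +0.475001
d^3_{-1,-2}(1.0044) = -0.787581 +0.475001 = -0.312580
Phases: e^{-i·(-1)·1.7745}=-0.202277+0.979328i, e^{-i·(-2)·4.2217}=-0.555806+0.831312i ⇒ D=+0.219338+0.222705i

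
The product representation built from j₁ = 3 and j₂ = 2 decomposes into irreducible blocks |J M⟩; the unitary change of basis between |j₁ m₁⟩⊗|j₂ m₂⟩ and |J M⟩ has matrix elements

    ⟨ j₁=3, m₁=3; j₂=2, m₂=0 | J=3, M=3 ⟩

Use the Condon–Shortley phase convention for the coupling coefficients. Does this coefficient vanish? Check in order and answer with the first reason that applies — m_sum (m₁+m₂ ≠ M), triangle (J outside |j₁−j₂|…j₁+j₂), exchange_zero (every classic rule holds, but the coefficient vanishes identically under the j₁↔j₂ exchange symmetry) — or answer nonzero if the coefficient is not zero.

m-sum: m₁+m₂ = 3+0 = 3, M = 3  ✓
triangle: |j₁−j₂| = 1 ≤ J = 3 ≤ j₁+j₂ = 5  ✓
exchange: j₁≠j₂ or m₁≠m₂ — the exchange symmetry imposes no constraint here
value check: CG = +√(5/12) = +0.645497 ≠ 0

nonzero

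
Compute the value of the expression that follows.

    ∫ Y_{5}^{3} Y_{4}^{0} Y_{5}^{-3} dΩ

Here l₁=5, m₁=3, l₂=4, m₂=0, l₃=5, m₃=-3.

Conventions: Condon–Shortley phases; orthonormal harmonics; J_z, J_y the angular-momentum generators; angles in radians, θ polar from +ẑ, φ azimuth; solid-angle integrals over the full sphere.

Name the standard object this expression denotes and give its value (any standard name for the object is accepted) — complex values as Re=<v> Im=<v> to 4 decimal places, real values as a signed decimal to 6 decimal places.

This is a Gaunt coefficient — the integral of a triple product of spherical harmonics over the sphere.
Rules hold: Σm=0, L=14 even, 1≤5≤9.
N = 11·9·11 = 1089
Δ = 4!·6!·4!/15! = 1/3153150
Racah Σ t=0..4: t=0:+1/69120 t=1:−1/1728 t=2:+1/576 t=3:−1/1728 t=4:+1/69120 = 7/11520
⇒ 3j(5 4 5; 0 0 0)² = 2/143, sgn -1
Racah Σ t=0..2: t=0:+1/27648 t=1:−1/4320 t=2:+1/11520 = -1/9216
⇒ 3j(5 4 5; 3 0 -3)² = 2/143, sgn -1
4πI² = N·(3j₀)²·(3jₘ)² = 36/169
I = +1·√(0.213018/4π) = 0.13019760

Gaunt coefficient, +0.130198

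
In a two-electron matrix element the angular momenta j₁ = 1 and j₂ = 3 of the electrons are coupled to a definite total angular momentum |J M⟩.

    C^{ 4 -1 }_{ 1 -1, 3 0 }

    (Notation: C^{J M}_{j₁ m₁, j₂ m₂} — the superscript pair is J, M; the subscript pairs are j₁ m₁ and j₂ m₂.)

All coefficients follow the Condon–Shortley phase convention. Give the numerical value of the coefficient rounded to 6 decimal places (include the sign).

+0.597614

triangle: 0!×2!×6!/9! = 1440/362880
(j±m)!: 0!×2!×3!×3!×3!×5! = 51840
prefactor² = (2J+1)×Δ×N² = 12960/7
  k=0: +1/(0!×0!×2!×3!×0!×3!) = 1/72
Σ = 1/72  ⇒  CG² = 12960/7×(1/72)² = 5/14
CG = +√(5/14) = +0.597614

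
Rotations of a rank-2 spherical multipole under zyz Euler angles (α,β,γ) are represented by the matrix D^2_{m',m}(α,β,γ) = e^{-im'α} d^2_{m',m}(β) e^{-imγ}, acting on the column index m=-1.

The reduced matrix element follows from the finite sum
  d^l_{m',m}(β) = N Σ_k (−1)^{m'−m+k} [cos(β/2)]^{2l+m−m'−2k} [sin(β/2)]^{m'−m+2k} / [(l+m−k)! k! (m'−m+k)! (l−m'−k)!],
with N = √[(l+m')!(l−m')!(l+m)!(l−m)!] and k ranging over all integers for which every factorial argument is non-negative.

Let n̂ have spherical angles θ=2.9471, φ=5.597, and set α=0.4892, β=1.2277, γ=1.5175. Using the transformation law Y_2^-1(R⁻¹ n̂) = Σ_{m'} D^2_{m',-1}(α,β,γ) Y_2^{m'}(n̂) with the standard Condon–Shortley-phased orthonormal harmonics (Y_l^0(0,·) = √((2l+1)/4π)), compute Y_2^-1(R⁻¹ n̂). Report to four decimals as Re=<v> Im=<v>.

Re=0.0256 Im=-0.1922

Need the full column D^2_{m',-1} for m'=−2..2 at α=0.4892, β=1.2277, γ=1.5175.
cos(β/2)=0.817436, sin(β/2)=0.576019
d^2_{-2,-1}: single k=1 term ⇒ +0.629258;  D = -0.502578+0.378657i
d^2_{-1,-1}: k∈[0..1] ⇒ +0.446494 -0.665124 = -0.218630;  D = +0.092312-0.198185i
d^2_{0,-1}: k∈[0..1] ⇒ -0.770680 +0.382683 = -0.387997;  D = -0.020669-0.387446i
d^2_{1,-1}: k∈[0..1] ⇒ +0.665124 -0.110090 = +0.555034;  D = +0.286551+0.475344i
d^2_{2,-1}: single k=0 term ⇒ -0.312460;  D = -0.268144-0.160406i
Y_2^{m'}(θ=2.9471,φ=5.597) and Σ D·Y over m':
  (-0.5026+0.3787i)·(+0.0028+0.0141i)  (+0.0923-0.1982i)·(-0.1133-0.0928i)  (-0.0207-0.3874i)·(+0.5954+0.0000i)  (+0.2866+0.4753i)·(+0.1133-0.0928i)  (-0.2681-0.1604i)·(+0.0028-0.0141i)
Y_2^-1(R⁻¹ n̂) = +0.025615-0.192225i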